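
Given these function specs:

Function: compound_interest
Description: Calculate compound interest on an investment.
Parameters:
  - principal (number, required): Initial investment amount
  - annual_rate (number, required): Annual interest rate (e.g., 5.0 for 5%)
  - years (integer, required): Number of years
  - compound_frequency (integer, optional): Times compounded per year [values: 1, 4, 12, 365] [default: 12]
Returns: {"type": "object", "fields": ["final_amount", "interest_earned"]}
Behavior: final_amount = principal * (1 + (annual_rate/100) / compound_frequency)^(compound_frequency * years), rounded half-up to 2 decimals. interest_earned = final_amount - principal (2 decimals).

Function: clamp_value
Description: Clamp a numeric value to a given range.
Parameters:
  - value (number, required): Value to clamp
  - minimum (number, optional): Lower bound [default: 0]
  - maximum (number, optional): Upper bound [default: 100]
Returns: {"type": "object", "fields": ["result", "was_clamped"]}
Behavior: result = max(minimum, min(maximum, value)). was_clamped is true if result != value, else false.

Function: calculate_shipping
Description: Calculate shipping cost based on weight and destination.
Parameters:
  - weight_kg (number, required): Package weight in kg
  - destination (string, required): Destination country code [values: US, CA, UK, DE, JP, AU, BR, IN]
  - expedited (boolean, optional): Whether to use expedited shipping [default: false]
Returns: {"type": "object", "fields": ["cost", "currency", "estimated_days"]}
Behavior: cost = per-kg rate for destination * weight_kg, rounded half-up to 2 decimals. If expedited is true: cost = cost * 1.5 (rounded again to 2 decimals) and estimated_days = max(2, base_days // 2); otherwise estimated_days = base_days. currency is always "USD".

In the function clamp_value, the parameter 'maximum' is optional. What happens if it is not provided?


The clamp_value spec declares:
  - maximum (number, optional): Upper bound [default: 100]
It defaults to 100


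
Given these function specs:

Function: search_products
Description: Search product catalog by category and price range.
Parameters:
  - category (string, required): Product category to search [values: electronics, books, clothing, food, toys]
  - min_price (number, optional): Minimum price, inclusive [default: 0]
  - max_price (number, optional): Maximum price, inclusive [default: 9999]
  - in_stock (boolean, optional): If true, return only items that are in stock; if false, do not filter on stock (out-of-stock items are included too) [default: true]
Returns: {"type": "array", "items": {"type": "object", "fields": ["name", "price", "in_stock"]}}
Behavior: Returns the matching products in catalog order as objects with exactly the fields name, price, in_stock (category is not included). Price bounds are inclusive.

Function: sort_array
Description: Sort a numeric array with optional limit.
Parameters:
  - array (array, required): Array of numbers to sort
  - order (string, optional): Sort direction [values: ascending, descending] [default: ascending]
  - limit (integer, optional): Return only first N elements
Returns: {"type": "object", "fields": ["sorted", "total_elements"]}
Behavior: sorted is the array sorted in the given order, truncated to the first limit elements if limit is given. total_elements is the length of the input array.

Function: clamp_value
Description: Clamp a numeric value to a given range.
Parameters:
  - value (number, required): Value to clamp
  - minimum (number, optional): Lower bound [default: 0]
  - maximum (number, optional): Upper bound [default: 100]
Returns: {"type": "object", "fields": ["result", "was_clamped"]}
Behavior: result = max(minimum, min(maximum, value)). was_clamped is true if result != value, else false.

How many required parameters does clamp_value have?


Parameters of clamp_value: value (required), minimum (optional), maximum (optional)
Required count:
1


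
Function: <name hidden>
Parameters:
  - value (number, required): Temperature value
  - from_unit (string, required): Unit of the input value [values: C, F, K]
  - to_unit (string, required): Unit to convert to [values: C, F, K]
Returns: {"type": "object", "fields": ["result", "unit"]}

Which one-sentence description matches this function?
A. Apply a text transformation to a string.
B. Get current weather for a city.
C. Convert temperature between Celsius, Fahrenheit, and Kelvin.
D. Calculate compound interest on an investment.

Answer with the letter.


Parameters value, from_unit, to_unit and return ["result", "unit"] fit: Convert temperature between Celsius, Fahrenheit, and Kelvin.
C


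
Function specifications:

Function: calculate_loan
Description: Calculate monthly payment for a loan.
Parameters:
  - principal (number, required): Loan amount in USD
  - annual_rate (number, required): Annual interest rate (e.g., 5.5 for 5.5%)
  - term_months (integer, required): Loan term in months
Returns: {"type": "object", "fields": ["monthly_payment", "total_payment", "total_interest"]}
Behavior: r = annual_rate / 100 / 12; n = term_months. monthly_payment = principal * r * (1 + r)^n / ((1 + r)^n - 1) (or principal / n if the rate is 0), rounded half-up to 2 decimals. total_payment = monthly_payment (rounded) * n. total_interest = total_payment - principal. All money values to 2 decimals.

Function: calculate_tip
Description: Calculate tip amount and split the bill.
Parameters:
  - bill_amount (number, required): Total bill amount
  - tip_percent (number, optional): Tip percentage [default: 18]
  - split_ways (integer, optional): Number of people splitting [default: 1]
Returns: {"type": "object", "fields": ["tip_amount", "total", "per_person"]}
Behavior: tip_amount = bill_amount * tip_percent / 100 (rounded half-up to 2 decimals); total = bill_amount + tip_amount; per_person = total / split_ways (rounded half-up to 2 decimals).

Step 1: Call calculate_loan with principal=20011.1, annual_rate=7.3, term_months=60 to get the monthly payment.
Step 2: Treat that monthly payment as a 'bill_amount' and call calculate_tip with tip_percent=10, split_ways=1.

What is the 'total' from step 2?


Step 1: calculate_loan(principal=20011.1, annual_rate=7.3, term_months=60)
  r = 7.3 / 100 / 12 = 0.006083333333 (keep full precision)
  (1 + r)^60 = 1.43892207
  monthly_payment = 20011.1 * 0.006083333333 * 1.43892207 / (1.43892207 - 1) = 399.082265 -> 399.08
  total_payment = 399.08 * 60 = 23944.80
  total_interest = 23944.80 - 20011.10 = 3933.70
  -> monthly_payment = 399.08
Step 2: calculate_tip(bill_amount=399.08, tip_percent=10, split_ways=1)
  tip_amount = 399.08 * 10/100 = 39.908 -> 39.91
  total = 399.08 + 39.91 = 438.99
  per_person = 438.99 / 1 = 438.99 -> 438.99
  -> total = 438.99
$438.99


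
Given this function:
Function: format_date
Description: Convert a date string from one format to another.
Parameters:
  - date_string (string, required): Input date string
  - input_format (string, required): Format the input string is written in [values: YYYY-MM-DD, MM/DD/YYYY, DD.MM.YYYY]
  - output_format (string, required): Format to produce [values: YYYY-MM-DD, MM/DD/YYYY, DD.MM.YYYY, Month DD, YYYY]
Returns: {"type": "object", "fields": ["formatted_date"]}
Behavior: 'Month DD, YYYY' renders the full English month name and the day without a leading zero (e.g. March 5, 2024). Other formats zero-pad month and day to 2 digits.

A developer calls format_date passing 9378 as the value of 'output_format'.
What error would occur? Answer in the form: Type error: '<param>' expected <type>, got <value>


Spec: 'output_format' is declared as string; 9378 is an integer.
Type error: 'output_format' expected string, got 9378


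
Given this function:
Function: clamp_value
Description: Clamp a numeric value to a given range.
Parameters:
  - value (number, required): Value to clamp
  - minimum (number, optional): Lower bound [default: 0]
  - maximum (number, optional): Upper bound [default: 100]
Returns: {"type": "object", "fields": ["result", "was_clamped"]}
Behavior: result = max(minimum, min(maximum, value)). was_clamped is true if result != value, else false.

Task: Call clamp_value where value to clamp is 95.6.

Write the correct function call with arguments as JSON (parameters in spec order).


Mapping each described value to its parameter name:
  'Value to clamp' -> value = 95.6
clamp_value({"value": 95.6})


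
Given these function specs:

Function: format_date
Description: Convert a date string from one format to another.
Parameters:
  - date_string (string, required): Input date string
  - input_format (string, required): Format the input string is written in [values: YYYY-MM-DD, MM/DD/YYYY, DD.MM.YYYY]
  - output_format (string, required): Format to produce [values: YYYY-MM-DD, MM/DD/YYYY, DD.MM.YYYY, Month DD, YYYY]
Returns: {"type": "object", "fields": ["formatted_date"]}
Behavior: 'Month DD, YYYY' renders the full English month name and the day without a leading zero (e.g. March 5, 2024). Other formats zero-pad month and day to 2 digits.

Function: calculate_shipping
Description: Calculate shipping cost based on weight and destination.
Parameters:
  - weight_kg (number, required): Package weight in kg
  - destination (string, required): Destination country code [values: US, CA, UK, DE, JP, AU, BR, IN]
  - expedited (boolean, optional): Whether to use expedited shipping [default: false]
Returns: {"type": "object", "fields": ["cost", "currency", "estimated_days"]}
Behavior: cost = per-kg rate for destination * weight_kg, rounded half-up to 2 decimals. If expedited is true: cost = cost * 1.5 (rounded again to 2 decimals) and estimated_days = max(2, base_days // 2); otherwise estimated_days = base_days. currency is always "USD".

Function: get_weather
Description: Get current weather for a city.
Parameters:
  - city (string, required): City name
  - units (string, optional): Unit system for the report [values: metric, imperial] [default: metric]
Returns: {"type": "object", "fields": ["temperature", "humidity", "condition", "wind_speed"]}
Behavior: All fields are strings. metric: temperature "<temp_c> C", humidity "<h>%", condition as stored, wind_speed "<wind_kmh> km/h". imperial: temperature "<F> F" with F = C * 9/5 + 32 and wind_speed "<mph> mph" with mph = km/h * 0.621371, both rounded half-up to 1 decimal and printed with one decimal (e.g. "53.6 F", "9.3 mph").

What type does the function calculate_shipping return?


The calculate_shipping spec declares Returns: {"type": "object", "fields": ["cost", "currency", "estimated_days"]}
Type:
object


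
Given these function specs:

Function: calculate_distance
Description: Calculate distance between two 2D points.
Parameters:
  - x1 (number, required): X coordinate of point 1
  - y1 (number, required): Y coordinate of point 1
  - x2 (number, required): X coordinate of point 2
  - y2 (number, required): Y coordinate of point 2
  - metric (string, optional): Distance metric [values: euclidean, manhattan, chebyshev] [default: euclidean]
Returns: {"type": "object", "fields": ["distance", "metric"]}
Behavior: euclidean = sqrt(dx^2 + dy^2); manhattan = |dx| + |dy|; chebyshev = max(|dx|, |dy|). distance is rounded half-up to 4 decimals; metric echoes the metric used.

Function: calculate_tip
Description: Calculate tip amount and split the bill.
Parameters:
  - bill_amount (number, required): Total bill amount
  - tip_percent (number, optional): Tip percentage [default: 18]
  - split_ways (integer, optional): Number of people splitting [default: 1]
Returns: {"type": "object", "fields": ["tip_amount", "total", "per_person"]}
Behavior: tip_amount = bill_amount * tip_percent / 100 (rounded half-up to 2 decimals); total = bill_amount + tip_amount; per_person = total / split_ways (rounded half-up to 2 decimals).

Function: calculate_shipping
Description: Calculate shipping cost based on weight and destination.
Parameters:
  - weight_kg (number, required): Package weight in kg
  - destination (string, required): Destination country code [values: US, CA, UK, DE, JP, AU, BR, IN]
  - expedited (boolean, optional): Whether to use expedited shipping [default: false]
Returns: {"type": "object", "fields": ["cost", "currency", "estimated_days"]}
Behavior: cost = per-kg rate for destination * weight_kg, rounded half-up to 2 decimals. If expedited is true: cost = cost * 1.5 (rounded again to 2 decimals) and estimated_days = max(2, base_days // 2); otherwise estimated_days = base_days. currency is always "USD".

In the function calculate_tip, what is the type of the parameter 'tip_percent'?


The calculate_tip spec declares:
  - tip_percent (number, optional): Tip percentage [default: 18]
Type:
number


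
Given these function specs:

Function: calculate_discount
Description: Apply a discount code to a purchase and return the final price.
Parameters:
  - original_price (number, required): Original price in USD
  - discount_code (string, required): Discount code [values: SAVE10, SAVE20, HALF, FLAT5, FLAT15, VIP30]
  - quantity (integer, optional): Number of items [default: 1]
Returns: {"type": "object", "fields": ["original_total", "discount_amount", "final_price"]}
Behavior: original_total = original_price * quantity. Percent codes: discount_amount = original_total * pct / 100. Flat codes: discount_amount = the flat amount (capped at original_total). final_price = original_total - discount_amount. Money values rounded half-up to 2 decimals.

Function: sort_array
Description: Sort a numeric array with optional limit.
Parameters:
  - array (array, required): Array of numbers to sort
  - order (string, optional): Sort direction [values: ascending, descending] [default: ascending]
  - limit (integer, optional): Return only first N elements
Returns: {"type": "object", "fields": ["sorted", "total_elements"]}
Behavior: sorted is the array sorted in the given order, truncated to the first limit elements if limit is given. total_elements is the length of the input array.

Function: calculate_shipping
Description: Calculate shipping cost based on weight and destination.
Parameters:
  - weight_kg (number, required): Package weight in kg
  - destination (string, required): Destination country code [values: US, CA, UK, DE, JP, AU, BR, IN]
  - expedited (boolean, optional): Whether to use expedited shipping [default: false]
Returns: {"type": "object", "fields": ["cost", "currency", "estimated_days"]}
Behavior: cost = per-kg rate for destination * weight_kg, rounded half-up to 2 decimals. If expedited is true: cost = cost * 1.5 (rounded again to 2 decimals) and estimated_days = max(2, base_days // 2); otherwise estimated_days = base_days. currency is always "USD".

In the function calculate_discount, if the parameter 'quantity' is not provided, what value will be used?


The calculate_discount spec declares:
  - quantity (integer, optional): Number of items [default: 1]
Default:
1


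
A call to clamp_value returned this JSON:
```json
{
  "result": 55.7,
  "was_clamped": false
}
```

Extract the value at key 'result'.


55.7


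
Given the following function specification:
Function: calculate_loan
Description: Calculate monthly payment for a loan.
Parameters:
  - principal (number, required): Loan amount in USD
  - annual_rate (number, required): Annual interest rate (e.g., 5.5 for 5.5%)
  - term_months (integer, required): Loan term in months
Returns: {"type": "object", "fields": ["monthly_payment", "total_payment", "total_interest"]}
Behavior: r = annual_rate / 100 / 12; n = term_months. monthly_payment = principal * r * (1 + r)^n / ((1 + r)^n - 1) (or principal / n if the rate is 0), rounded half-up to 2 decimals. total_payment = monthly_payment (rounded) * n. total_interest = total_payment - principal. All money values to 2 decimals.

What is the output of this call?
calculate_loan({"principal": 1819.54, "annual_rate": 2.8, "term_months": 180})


r = 2.8 / 100 / 12 = 0.002333333333 (keep full precision)
(1 + r)^180 = 1.52121713
monthly_payment = 1819.54 * 0.002333333333 * 1.52121713 / (1.52121713 - 1) = 12.39113 -> 12.39
total_payment = 12.39 * 180 = 2230.20
total_interest = 2230.20 - 1819.54 = 410.66
Output:
{"monthly_payment": 12.39, "total_payment": 2230.2, "total_interest": 410.66}


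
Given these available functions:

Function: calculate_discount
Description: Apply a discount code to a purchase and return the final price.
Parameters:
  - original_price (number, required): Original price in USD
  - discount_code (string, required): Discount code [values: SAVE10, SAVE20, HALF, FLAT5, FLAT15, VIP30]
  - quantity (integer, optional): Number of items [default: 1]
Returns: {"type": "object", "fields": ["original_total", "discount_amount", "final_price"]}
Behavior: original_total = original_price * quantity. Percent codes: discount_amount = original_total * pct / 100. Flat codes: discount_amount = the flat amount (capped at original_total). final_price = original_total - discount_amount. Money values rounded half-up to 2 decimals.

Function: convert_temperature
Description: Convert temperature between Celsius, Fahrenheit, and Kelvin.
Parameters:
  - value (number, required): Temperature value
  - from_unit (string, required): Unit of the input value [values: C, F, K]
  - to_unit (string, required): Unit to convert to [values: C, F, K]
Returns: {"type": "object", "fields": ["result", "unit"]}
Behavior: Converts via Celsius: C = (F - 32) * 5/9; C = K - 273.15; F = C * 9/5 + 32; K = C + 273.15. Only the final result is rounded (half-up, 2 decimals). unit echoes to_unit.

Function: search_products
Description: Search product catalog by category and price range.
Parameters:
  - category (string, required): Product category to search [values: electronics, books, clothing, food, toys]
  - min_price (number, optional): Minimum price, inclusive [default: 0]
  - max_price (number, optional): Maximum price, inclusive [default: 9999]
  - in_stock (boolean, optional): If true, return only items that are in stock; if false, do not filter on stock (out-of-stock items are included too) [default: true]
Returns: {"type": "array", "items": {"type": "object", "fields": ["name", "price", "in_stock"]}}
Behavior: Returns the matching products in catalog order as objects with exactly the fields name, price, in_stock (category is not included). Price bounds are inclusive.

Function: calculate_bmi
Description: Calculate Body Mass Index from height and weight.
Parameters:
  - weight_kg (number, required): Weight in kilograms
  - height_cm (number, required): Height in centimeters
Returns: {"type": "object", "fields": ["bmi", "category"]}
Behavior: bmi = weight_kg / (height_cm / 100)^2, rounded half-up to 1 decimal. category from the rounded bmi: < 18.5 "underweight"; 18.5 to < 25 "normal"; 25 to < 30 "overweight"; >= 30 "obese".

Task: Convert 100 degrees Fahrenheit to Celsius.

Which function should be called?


The task needs a function whose description is: Convert temperature between Celsius, Fahrenheit, and Kelvin.
convert_temperature


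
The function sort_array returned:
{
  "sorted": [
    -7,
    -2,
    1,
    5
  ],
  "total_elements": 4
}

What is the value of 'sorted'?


[-7, -2, 1, 5]


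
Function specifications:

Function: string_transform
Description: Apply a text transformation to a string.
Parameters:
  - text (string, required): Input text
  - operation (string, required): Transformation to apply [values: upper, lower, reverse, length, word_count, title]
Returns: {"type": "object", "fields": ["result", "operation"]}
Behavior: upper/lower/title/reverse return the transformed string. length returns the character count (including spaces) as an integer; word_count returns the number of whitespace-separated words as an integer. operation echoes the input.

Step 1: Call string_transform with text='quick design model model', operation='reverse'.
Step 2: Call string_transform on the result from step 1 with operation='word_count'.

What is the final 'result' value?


Step 1: string_transform(text='quick design model model', operation='reverse')
  -> result = 'ledom ledom ngised kciuq'
Step 2: string_transform(text='ledom ledom ngised kciuq', operation='word_count')
  words: ledom, ledom, ngised, kciuq -> 4
  -> result = 4
4


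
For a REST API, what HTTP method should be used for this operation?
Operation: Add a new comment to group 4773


GET = read, POST = create, PUT = update/replace, DELETE = remove
This operation is a create.
POST


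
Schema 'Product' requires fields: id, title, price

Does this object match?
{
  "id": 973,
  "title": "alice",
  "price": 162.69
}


Checking required fields... All present.
Valid - all required fields present


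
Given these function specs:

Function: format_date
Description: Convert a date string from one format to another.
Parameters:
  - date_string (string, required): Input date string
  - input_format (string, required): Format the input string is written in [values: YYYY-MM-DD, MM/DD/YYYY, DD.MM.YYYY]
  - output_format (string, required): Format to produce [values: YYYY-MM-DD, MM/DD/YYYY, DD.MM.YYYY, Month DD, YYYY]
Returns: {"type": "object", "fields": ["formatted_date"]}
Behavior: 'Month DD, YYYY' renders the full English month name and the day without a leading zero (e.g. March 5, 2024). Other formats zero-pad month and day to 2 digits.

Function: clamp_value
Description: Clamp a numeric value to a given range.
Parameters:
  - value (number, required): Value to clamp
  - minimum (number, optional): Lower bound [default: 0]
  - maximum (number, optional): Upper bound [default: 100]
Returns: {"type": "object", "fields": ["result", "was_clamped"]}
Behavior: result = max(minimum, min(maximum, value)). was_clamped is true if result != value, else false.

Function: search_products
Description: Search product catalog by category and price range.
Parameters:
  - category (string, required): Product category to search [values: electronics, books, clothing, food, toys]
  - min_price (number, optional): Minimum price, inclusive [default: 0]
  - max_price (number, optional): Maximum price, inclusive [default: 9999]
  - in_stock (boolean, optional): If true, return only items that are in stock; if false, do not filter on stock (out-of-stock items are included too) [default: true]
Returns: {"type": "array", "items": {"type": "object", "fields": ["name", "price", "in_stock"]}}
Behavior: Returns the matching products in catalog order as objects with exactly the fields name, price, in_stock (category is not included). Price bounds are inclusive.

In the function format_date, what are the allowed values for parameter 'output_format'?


The format_date spec declares:
  - output_format (string, required): Format to produce [values: YYYY-MM-DD, MM/DD/YYYY, DD.MM.YYYY, Month DD, YYYY]
Allowed values:
YYYY-MM-DD, MM/DD/YYYY, DD.MM.YYYY, Month DD, YYYY


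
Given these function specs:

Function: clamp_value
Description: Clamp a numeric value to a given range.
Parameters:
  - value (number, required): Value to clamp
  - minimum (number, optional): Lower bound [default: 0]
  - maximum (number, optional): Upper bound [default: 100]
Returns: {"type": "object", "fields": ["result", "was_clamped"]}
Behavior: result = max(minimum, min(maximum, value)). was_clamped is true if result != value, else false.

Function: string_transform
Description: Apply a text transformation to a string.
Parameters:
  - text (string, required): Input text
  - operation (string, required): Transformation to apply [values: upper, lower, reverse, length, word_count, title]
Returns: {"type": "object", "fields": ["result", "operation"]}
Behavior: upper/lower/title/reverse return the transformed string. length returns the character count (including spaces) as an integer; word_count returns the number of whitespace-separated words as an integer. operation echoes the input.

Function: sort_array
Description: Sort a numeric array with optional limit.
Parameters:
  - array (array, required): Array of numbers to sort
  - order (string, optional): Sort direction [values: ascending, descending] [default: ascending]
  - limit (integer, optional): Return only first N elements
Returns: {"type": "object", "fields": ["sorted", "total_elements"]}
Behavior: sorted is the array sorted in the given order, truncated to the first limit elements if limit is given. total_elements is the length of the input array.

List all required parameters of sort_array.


Parameters of sort_array and their required/optional flag:
  array: required
  order: optional
  limit: optional
array


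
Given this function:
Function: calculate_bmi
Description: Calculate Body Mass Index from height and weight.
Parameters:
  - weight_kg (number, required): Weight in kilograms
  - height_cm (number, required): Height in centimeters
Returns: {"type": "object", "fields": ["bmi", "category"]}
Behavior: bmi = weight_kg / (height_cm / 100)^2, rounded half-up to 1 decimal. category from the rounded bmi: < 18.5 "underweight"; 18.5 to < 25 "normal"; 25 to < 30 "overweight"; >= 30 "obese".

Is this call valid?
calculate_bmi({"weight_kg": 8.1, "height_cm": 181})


Checking all required parameters present and types match... All valid.
Valid


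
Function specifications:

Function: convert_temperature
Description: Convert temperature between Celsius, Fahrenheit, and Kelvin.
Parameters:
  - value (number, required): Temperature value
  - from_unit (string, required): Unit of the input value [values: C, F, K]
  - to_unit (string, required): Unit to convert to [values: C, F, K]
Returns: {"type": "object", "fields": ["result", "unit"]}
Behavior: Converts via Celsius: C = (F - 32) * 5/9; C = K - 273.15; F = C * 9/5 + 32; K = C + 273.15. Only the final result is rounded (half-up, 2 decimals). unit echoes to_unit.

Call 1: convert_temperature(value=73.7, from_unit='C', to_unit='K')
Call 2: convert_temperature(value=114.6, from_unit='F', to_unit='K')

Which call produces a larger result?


Call 1:
  Input already in C: 73.7
  To K: 73.7 + 273.15 = 346.85
  Round to 2 decimals: 346.85
  -> 346.85 K
Call 2:
  To C: (114.6 - 32) * 5/9 = 45.888889
  To K: 45.888889 + 273.15 = 319.038889
  Round to 2 decimals: 319.04
  -> 319.04 K
Call 1 (346.85 K)


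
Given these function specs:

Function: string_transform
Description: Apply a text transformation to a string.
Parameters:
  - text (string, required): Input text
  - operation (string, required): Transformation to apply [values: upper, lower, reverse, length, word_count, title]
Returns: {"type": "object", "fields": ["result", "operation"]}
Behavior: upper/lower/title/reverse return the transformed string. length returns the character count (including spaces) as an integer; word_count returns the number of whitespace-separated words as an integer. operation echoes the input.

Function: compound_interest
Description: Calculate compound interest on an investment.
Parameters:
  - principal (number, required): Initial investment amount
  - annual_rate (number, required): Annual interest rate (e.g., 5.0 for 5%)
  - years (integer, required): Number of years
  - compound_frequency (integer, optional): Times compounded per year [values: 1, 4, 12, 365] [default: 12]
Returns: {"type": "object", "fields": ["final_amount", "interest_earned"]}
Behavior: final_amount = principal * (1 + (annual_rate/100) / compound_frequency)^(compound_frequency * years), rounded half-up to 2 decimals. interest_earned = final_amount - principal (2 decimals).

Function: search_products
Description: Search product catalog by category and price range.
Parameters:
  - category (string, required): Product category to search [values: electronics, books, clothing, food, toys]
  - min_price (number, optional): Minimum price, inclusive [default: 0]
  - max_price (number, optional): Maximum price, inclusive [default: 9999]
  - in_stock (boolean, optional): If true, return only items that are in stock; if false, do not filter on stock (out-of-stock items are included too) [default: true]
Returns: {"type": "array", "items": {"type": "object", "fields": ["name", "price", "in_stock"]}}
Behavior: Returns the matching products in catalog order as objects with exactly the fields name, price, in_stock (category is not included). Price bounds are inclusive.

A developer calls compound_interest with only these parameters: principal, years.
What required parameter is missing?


Required parameters: principal, annual_rate, years
Provided: principal, years
Missing: annual_rate
annual_rate


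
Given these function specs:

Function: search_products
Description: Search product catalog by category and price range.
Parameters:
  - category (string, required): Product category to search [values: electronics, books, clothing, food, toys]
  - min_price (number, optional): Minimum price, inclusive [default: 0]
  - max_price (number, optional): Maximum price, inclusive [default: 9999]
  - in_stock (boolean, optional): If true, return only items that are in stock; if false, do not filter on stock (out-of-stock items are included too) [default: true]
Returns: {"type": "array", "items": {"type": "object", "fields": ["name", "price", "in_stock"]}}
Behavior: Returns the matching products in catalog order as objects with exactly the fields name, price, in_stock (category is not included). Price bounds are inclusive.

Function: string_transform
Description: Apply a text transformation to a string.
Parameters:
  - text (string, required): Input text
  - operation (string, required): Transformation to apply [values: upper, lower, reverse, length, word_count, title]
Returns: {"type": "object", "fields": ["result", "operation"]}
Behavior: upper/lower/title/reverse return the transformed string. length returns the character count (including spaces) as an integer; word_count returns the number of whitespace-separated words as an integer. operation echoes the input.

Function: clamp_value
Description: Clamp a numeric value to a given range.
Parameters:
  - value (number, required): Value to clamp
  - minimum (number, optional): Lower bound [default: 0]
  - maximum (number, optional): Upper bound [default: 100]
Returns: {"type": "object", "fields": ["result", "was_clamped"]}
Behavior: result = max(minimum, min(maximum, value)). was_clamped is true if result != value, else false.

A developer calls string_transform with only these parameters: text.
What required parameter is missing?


Required parameters: text, operation
Provided: text
Missing: operation
operation


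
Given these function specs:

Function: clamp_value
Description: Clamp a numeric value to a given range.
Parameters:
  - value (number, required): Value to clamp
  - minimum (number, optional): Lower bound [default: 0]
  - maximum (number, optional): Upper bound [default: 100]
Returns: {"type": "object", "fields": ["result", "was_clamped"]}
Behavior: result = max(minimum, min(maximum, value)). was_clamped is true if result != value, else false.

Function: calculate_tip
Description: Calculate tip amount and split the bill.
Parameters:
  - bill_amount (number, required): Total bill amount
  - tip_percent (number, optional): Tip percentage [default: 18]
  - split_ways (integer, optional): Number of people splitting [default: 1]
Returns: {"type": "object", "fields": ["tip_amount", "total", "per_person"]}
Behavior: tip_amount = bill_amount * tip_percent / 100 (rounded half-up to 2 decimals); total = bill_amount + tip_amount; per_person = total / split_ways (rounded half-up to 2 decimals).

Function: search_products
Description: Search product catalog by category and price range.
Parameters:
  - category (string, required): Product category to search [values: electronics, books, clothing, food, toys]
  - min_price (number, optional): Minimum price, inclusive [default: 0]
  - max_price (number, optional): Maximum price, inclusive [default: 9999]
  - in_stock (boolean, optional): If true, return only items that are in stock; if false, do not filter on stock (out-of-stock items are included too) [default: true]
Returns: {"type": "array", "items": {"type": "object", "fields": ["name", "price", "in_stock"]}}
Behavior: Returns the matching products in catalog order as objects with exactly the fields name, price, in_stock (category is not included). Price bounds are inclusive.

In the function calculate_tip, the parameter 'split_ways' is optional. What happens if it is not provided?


The calculate_tip spec declares:
  - split_ways (integer, optional): Number of people splitting [default: 1]
It defaults to 1


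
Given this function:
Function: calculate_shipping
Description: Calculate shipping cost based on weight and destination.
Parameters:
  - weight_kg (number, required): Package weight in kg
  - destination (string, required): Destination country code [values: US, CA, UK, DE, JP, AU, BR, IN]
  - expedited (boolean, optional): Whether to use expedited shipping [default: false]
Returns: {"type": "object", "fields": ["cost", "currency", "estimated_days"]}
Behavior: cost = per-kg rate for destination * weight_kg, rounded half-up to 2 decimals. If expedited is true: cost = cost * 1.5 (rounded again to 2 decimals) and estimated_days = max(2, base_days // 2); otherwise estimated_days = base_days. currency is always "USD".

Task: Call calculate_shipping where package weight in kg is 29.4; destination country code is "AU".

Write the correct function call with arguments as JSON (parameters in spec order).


Mapping each described value to its parameter name:
  'Package weight in kg' -> weight_kg = 29.4
  'Destination country code' -> destination = "AU"
calculate_shipping({"weight_kg": 29.4, "destination": "AU"})


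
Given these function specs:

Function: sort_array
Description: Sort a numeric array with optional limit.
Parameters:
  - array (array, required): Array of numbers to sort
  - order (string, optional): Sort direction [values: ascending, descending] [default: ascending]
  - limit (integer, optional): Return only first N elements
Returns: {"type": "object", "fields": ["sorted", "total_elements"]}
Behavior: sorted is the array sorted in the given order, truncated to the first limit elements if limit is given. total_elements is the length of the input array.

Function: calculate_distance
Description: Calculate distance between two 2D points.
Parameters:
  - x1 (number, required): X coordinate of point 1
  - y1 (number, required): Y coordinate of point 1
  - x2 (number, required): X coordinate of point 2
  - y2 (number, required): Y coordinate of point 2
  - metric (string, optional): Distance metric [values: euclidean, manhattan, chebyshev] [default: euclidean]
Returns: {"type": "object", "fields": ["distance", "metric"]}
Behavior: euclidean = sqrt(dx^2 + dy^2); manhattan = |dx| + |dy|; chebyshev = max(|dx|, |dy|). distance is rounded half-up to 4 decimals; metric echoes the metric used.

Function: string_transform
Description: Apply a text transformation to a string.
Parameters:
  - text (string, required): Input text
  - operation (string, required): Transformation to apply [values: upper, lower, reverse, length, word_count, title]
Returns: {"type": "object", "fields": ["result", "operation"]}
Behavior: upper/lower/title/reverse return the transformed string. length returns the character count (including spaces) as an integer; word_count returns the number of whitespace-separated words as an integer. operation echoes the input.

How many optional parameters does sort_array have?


Parameters of sort_array: array (required), order (optional), limit (optional)
Optional count:
2


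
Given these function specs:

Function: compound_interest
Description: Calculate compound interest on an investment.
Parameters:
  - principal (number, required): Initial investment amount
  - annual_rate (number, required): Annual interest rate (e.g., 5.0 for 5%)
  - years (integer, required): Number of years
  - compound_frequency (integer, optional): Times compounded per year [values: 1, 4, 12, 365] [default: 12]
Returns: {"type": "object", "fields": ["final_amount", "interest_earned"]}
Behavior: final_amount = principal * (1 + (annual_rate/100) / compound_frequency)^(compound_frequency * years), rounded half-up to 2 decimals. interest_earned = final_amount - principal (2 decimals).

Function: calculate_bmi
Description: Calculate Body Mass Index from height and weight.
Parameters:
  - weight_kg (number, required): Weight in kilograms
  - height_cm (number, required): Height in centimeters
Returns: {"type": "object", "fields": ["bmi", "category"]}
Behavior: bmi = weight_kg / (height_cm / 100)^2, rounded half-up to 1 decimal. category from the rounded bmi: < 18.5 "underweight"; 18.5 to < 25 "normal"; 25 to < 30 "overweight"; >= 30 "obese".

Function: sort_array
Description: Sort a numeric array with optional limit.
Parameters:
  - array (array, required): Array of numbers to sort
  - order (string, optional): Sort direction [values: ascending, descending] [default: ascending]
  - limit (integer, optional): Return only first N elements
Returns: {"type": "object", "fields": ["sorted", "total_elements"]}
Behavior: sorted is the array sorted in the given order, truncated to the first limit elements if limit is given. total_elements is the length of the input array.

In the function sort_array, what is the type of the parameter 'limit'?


The sort_array spec declares:
  - limit (integer, optional): Return only first N elements
Type:
integer


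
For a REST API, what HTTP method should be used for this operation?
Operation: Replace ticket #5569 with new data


GET = read, POST = create, PUT = update/replace, DELETE = remove
This operation is an update/replace.
PUT


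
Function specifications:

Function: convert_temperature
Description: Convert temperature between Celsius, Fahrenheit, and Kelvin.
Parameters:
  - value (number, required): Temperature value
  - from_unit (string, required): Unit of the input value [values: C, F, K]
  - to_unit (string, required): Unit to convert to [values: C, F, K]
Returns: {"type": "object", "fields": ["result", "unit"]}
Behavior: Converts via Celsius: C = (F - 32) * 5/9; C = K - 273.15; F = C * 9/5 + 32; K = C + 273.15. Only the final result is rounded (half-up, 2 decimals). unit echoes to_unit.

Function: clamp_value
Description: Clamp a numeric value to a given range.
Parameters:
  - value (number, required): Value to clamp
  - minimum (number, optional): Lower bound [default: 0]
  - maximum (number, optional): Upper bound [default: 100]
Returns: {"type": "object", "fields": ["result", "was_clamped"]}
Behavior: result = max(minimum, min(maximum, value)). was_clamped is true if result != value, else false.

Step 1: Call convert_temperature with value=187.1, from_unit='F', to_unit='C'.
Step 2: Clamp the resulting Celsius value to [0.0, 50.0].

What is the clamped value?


Step 1: convert_temperature(value=187.1, from_unit=F, to_unit=C)
  To C: (187.1 - 32) * 5/9 = 86.166667
  Target is C: 86.166667
  Round to 2 decimals: 86.17
  -> result = 86.17 C
Step 2: clamp_value(value=86.17, minimum=0.0, maximum=50.0)
  result = max(0.0, min(50.0, 86.17)) = max(0.0, 50.0) = 50.0
  was_clamped = (50.0 != 86.17) = true
  -> result = 50.0
50.0


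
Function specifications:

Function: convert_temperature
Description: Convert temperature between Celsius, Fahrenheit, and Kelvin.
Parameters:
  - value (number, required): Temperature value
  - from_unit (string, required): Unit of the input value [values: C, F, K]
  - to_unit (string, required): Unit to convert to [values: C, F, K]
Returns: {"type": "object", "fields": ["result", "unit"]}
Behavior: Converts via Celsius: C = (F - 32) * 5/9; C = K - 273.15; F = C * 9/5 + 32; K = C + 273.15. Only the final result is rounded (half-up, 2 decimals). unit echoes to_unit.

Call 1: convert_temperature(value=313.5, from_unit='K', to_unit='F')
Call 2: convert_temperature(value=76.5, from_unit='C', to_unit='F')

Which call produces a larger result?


Call 1:
  To C: 313.5 - 273.15 = 40.35
  To F: 40.35 * 9/5 + 32 = 104.63
  Round to 2 decimals: 104.63
  -> 104.63 F
Call 2:
  Input already in C: 76.5
  To F: 76.5 * 9/5 + 32 = 169.7
  Round to 2 decimals: 169.7
  -> 169.7 F
Call 2 (169.7 F)


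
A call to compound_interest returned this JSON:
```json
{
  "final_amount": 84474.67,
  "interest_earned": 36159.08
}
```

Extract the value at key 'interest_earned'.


36159.08


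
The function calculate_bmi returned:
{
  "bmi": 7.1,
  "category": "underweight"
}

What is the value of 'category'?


underweight


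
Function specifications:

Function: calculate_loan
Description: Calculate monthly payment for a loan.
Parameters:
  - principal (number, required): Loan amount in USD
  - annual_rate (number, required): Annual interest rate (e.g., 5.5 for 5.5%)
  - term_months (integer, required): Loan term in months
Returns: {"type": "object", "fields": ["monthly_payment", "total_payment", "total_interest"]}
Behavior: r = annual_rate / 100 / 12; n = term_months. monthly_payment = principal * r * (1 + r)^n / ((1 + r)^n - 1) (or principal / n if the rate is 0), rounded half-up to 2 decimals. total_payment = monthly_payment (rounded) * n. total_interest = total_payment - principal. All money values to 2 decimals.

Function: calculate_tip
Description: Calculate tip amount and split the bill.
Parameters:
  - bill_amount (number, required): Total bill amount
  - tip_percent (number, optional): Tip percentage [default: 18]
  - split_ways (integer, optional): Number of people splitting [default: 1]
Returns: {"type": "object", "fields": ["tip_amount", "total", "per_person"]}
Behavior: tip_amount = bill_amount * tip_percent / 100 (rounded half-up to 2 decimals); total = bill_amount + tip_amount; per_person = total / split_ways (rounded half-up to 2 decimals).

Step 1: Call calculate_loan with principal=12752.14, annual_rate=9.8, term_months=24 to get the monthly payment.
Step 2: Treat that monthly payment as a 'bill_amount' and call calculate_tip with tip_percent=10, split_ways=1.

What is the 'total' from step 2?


Step 1: calculate_loan(principal=12752.14, annual_rate=9.8, term_months=24)
  r = 9.8 / 100 / 12 = 0.008166666667 (keep full precision)
  (1 + r)^24 = 1.21555893
  monthly_payment = 12752.14 * 0.008166666667 * 1.21555893 / (1.21555893 - 1) = 587.27011 -> 587.27
  total_payment = 587.27 * 24 = 14094.48
  total_interest = 14094.48 - 12752.14 = 1342.34
  -> monthly_payment = 587.27
Step 2: calculate_tip(bill_amount=587.27, tip_percent=10, split_ways=1)
  tip_amount = 587.27 * 10/100 = 58.727 -> 58.73
  total = 587.27 + 58.73 = 646.00
  per_person = 646.00 / 1 = 646 -> 646.00
  -> total = 646.00
$646.00
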